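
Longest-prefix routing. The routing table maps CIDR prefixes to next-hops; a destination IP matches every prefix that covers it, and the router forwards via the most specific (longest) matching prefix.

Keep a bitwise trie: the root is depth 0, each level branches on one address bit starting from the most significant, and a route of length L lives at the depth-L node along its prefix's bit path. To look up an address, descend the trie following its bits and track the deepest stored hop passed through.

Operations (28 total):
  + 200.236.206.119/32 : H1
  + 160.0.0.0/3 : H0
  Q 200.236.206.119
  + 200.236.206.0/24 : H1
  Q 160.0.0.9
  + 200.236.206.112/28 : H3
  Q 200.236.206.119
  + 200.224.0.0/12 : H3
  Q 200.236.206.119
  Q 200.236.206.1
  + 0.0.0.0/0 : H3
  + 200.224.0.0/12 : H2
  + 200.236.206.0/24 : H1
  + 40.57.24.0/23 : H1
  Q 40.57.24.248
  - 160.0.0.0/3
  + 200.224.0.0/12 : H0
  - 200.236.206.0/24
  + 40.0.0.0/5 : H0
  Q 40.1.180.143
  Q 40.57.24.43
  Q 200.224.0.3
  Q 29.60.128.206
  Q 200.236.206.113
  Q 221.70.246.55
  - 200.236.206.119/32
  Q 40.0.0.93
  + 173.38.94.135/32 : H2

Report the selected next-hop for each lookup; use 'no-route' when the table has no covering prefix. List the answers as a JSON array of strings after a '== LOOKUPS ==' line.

Process each operation:
  add 200.236.206.119/32 -> H1 at depth 32
  add 160.0.0.0/3 -> H0 at depth 3
  lookup 200.236.206.119: bits 11001000111011001100111001110111 walk d0:-→d1:-→d2:-→d3:-→d4:-→d5:-→d6:-→d7:-→d8:-→d9:-→d10:-→d11:-→d12:-→d13:-→d14:-→d15:-→d16:-→d17:-→d18:-→d19:-→d20:-→d21:-→d22:-→d23:-→d24:-→d25:-→d26:-→d27:-→d28:-→d29:-→d30:-→d31:-→d32:H1 -> H1
  add 200.236.206.0/24 -> H1 at depth 24
  lookup 160.0.0.9: bits 101 walk d0:-→d1:-→d2:-→d3:H0 -> H0
  add 200.236.206.112/28 -> H3 at depth 28
  lookup 200.236.206.119: bits 11001000111011001100111001110111 walk d0:-→d1:-→d2:-→d3:-→d4:-→d5:-→d6:-→d7:-→d8:-→d9:-→d10:-→d11:-→d12:-→d13:-→d14:-→d15:-→d16:-→d17:-→d18:-→d19:-→d20:-→d21:-→d22:-→d23:-→d24:H1→d25:-→d26:-→d27:-→d28:H3→d29:-→d30:-→d31:-→d32:H1 -> H1
  add 200.224.0.0/12 -> H3 at depth 12
  lookup 200.236.206.119: bits 11001000111011001100111001110111 walk d0:-→d1:-→d2:-→d3:-→d4:-→d5:-→d6:-→d7:-→d8:-→d9:-→d10:-→d11:-→d12:H3→d13:-→d14:-→d15:-→d16:-→d17:-→d18:-→d19:-→d20:-→d21:-→d22:-→d23:-→d24:H1→d25:-→d26:-→d27:-→d28:H3→d29:-→d30:-→d31:-→d32:H1 -> H1
  lookup 200.236.206.1: bits 1100100011101100110011100 walk d0:-→d1:-→d2:-→d3:-→d4:-→d5:-→d6:-→d7:-→d8:-→d9:-→d10:-→d11:-→d12:H3→d13:-→d14:-→d15:-→d16:-→d17:-→d18:-→d19:-→d20:-→d21:-→d22:-→d23:-→d24:H1→d25:- -> H1
  add 0.0.0.0/0 -> H3 at depth 0
  add 200.224.0.0/12 -> H2 at depth 12
  add 200.236.206.0/24 -> H1 at depth 24
  add 40.57.24.0/23 -> H1 at depth 23
  lookup 40.57.24.248: bits 00101000001110010001100 walk d0:H3→d1:-→d2:-→d3:-→d4:-→d5:-→d6:-→d7:-→d8:-→d9:-→d10:-→d11:-→d12:-→d13:-→d14:-→d15:-→d16:-→d17:-→d18:-→d19:-→d20:-→d21:-→d22:-→d23:H1 -> H1
  del 160.0.0.0/3 (clear depth 3)
  add 200.224.0.0/12 -> H0 at depth 12
  del 200.236.206.0/24 (clear depth 24)
  add 40.0.0.0/5 -> H0 at depth 5
  lookup 40.1.180.143: bits 0010100000 walk d0:H3→d1:-→d2:-→d3:-→d4:-→d5:H0→d6:-→d7:-→d8:-→d9:-→d10:- -> H0
  lookup 40.57.24.43: bits 00101000001110010001100 walk d0:H3→d1:-→d2:-→d3:-→d4:-→d5:H0→d6:-→d7:-→d8:-→d9:-→d10:-→d11:-→d12:-→d13:-→d14:-→d15:-→d16:-→d17:-→d18:-→d19:-→d20:-→d21:-→d22:-→d23:H1 -> H1
  lookup 200.224.0.3: bits 110010001110 walk d0:H3→d1:-→d2:-→d3:-→d4:-→d5:-→d6:-→d7:-→d8:-→d9:-→d10:-→d11:-→d12:H0 -> H0
  lookup 29.60.128.206: bits 00 walk d0:H3→d1:-→d2:- -> H3
  lookup 200.236.206.113: bits 11001000111011001100111001110 walk d0:H3→d1:-→d2:-→d3:-→d4:-→d5:-→d6:-→d7:-→d8:-→d9:-→d10:-→d11:-→d12:H0→d13:-→d14:-→d15:-→d16:-→d17:-→d18:-→d19:-→d20:-→d21:-→d22:-→d23:-→d24:-→d25:-→d26:-→d27:-→d28:H3→d29:- -> H3
  lookup 221.70.246.55: bits 110 walk d0:H3→d1:-→d2:-→d3:- -> H3
  del 200.236.206.119/32 (clear depth 32)
  lookup 40.0.0.93: bits 0010100000 walk d0:H3→d1:-→d2:-→d3:-→d4:-→d5:H0→d6:-→d7:-→d8:-→d9:-→d10:- -> H0
  add 173.38.94.135/32 -> H2 at depth 32

== LOOKUPS ==
["H1","H0","H1","H1","H1","H1","H0","H1","H0","H3","H3","H3","H0"]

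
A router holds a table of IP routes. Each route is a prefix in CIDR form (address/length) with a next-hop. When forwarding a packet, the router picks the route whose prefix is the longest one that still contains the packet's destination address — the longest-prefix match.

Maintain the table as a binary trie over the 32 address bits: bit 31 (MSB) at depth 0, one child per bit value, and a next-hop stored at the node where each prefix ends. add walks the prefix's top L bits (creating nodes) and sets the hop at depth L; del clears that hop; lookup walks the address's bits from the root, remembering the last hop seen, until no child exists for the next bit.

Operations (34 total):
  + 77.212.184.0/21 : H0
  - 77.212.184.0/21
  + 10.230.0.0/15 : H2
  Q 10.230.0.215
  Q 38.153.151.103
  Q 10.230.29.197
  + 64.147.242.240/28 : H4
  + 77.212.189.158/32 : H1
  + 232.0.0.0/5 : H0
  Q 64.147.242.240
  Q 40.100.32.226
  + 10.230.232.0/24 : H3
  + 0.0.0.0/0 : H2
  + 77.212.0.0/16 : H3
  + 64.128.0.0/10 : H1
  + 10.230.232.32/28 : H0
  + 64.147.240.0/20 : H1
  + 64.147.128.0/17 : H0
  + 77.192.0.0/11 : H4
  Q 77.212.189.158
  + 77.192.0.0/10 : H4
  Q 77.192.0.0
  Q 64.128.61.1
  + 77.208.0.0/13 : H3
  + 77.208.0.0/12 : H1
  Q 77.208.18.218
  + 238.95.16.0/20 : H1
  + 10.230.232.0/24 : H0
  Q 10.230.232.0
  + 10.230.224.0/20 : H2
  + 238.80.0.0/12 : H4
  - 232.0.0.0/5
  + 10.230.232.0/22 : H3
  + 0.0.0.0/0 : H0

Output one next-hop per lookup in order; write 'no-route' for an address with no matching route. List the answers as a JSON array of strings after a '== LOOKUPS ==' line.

Apply in order:
  add 77.212.184.0/21 -> H0 at depth 21
  - 77.212.184.0/21 clear@21
  add 10.230.0.0/15 -> H2 at depth 15
  Q 10.230.0.215: descend 000010101110011 ; hops seen [H2] ; pick H2
  Q 38.153.151.103: descend 00 ; hops seen [∅] ; pick no-route
  Q 10.230.29.197: descend 000010101110011 ; hops seen [H2] ; pick H2
  add 64.147.242.240/28 -> H4 at depth 28
  add 77.212.189.158/32 -> H1 at depth 32
  add 232.0.0.0/5 -> H0 at depth 5
  Q 64.147.242.240: descend 0100000010010011111100101111 ; hops seen [H4] ; pick H4
  Q 40.100.32.226: descend 00 ; hops seen [∅] ; pick no-route
  add 10.230.232.0/24 -> H3 at depth 24
  add 0.0.0.0/0 -> H2 at depth 0
  add 77.212.0.0/16 -> H3 at depth 16
  add 64.128.0.0/10 -> H1 at depth 10
  add 10.230.232.32/28 -> H0 at depth 28
  add 64.147.240.0/20 -> H1 at depth 20
  add 64.147.128.0/17 -> H0 at depth 17
  add 77.192.0.0/11 -> H4 at depth 11
  Q 77.212.189.158: descend 01001101110101001011110110011110 ; hops seen [H2,H4,H3,H1] ; pick H1
  add 77.192.0.0/10 -> H4 at depth 10
  Q 77.192.0.0: descend 01001101110 ; hops seen [H2,H4,H4] ; pick H4
  Q 64.128.61.1: descend 01000000100 ; hops seen [H2,H1] ; pick H1
  add 77.208.0.0/13 -> H3 at depth 13
  add 77.208.0.0/12 -> H1 at depth 12
  Q 77.208.18.218: descend 0100110111010 ; hops seen [H2,H4,H4,H1,H3] ; pick H3
  add 238.95.16.0/20 -> H1 at depth 20
  add 10.230.232.0/24 -> H0 at depth 24
  Q 10.230.232.0: descend 00001010111001101110100000 ; hops seen [H2,H2,H0] ; pick H0
  add 10.230.224.0/20 -> H2 at depth 20
  add 238.80.0.0/12 -> H4 at depth 12
  - 232.0.0.0/5 clear@5
  add 10.230.232.0/22 -> H3 at depth 22
  add 0.0.0.0/0 -> H0 at depth 0

== LOOKUPS ==
["H2","no-route","H2","H4","no-route","H1","H4","H1","H3","H0"]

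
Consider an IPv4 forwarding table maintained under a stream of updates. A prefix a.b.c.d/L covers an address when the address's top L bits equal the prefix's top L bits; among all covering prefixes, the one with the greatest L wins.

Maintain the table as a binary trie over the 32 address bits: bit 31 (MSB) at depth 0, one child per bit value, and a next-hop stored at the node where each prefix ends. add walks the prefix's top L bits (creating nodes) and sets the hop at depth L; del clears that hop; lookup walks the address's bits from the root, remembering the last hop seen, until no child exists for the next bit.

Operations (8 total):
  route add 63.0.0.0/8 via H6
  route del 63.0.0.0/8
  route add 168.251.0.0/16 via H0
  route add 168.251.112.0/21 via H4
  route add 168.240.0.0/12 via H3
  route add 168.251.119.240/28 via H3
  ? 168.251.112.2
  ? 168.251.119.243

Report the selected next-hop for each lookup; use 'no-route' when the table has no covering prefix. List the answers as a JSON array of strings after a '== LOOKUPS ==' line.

Apply in order:
  + 63.0.0.0/8 (H6) depth=8
  del 63.0.0.0/8 (clear depth 8)
  + 168.251.0.0/16 (H0) depth=16
  + 168.251.112.0/21 (H4) depth=21
  + 168.240.0.0/12 (H3) depth=12
  + 168.251.119.240/28 (H3) depth=28
  Q 168.251.112.2: descend 101010001111101101110 ; hops seen [H3,H0,H4] ; pick H4
  Q 168.251.119.243: descend 1010100011111011011101111111 ; hops seen [H3,H0,H4,H3] ; pick H3

== LOOKUPS ==
["H4","H3"]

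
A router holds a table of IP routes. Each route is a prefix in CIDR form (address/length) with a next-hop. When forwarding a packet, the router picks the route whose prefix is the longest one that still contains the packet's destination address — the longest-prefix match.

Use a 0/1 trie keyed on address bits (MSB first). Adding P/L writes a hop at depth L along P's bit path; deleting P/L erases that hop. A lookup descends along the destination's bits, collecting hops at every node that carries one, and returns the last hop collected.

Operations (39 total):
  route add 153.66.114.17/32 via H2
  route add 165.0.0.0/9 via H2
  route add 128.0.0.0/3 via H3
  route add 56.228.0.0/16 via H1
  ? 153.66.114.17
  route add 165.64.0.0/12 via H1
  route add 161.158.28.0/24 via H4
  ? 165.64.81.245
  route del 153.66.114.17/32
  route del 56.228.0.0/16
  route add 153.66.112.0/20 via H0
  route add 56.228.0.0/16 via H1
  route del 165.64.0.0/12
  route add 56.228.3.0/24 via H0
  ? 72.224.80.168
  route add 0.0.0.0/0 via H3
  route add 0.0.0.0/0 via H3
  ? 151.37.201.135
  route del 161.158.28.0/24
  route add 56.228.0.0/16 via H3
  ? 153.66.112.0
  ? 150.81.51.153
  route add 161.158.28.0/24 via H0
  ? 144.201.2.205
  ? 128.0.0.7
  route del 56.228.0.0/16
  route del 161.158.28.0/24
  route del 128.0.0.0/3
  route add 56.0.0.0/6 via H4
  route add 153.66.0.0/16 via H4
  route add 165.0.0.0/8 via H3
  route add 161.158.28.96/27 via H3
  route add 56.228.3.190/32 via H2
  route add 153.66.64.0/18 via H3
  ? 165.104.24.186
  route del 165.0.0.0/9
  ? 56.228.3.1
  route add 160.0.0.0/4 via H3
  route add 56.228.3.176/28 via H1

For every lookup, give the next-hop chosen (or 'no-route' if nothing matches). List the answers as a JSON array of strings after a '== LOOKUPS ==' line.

Process each operation:
  add 153.66.114.17/32 -> H2 at depth 32
  add 165.0.0.0/9 -> H2 at depth 9
  add 128.0.0.0/3 -> H3 at depth 3
  add 56.228.0.0/16 -> H1 at depth 16
  lookup 153.66.114.17: bits 10011001010000100111001000010001 walk d0:-→d1:-→d2:-→d3:H3→d4:-→d5:-→d6:-→d7:-→d8:-→d9:-→d10:-→d11:-→d12:-→d13:-→d14:-→d15:-→d16:-→d17:-→d18:-→d19:-→d20:-→d21:-→d22:-→d23:-→d24:-→d25:-→d26:-→d27:-→d28:-→d29:-→d30:-→d31:-→d32:H2 -> H2
  add 165.64.0.0/12 -> H1 at depth 12
  add 161.158.28.0/24 -> H4 at depth 24
  lookup 165.64.81.245: bits 101001010100 walk d0:-→d1:-→d2:-→d3:-→d4:-→d5:-→d6:-→d7:-→d8:-→d9:H2→d10:-→d11:-→d12:H1 -> H1
  del 153.66.114.17/32 (clear depth 32)
  del 56.228.0.0/16 (clear depth 16)
  add 153.66.112.0/20 -> H0 at depth 20
  add 56.228.0.0/16 -> H1 at depth 16
  del 165.64.0.0/12 (clear depth 12)
  add 56.228.3.0/24 -> H0 at depth 24
  lookup 72.224.80.168: bits 0 walk d0:-→d1:- -> no-route
  add 0.0.0.0/0 -> H3 at depth 0
  add 0.0.0.0/0 -> H3 at depth 0
  lookup 151.37.201.135: bits 1001 walk d0:H3→d1:-→d2:-→d3:H3→d4:- -> H3
  del 161.158.28.0/24 (clear depth 24)
  add 56.228.0.0/16 -> H3 at depth 16
  lookup 153.66.112.0: bits 1001100101000010011100 walk d0:H3→d1:-→d2:-→d3:H3→d4:-→d5:-→d6:-→d7:-→d8:-→d9:-→d10:-→d11:-→d12:-→d13:-→d14:-→d15:-→d16:-→d17:-→d18:-→d19:-→d20:H0→d21:-→d22:- -> H0
  lookup 150.81.51.153: bits 1001 walk d0:H3→d1:-→d2:-→d3:H3→d4:- -> H3
  add 161.158.28.0/24 -> H0 at depth 24
  lookup 144.201.2.205: bits 1001 walk d0:H3→d1:-→d2:-→d3:H3→d4:- -> H3
  lookup 128.0.0.7: bits 100 walk d0:H3→d1:-→d2:-→d3:H3 -> H3
  del 56.228.0.0/16 (clear depth 16)
  del 161.158.28.0/24 (clear depth 24)
  del 128.0.0.0/3 (clear depth 3)
  add 56.0.0.0/6 -> H4 at depth 6
  add 153.66.0.0/16 -> H4 at depth 16
  add 165.0.0.0/8 -> H3 at depth 8
  add 161.158.28.96/27 -> H3 at depth 27
  add 56.228.3.190/32 -> H2 at depth 32
  add 153.66.64.0/18 -> H3 at depth 18
  lookup 165.104.24.186: bits 1010010101 walk d0:H3→d1:-→d2:-→d3:-→d4:-→d5:-→d6:-→d7:-→d8:H3→d9:H2→d10:- -> H2
  del 165.0.0.0/9 (clear depth 9)
  lookup 56.228.3.1: bits 001110001110010000000011 walk d0:H3→d1:-→d2:-→d3:-→d4:-→d5:-→d6:H4→d7:-→d8:-→d9:-→d10:-→d11:-→d12:-→d13:-→d14:-→d15:-→d16:-→d17:-→d18:-→d19:-→d20:-→d21:-→d22:-→d23:-→d24:H0 -> H0
  add 160.0.0.0/4 -> H3 at depth 4
  add 56.228.3.176/28 -> H1 at depth 28

== LOOKUPS ==
["H2","H1","no-route","H3","H0","H3","H3","H3","H2","H0"]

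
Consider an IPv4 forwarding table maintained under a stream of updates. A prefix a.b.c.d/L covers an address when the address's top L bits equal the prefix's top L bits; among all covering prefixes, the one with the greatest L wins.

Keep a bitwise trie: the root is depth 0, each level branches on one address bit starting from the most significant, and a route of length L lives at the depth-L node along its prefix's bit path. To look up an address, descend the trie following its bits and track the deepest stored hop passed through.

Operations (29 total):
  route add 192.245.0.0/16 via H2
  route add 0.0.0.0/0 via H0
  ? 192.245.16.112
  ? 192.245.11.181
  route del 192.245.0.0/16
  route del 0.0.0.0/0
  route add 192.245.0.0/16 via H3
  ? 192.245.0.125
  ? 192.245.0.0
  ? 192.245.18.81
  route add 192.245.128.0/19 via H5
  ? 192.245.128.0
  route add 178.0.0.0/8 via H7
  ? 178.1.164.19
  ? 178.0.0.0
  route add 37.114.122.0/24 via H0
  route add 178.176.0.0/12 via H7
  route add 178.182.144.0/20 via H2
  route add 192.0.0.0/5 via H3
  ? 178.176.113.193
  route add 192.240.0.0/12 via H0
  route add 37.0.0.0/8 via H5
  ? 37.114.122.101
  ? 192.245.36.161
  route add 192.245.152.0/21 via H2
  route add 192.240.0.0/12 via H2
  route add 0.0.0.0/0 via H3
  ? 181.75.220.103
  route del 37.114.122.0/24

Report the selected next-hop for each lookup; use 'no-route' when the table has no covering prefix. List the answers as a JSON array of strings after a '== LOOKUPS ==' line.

Apply in order:
  + 192.245.0.0/16 (H2) depth=16
  + 0.0.0.0/0 (H0) depth=0
  lookup 192.245.16.112: bits 1100000011110101 walk d0:H0→d1:-→d2:-→d3:-→d4:-→d5:-→d6:-→d7:-→d8:-→d9:-→d10:-→d11:-→d12:-→d13:-→d14:-→d15:-→d16:H2 -> H2
  lookup 192.245.11.181: bits 1100000011110101 walk d0:H0→d1:-→d2:-→d3:-→d4:-→d5:-→d6:-→d7:-→d8:-→d9:-→d10:-→d11:-→d12:-→d13:-→d14:-→d15:-→d16:H2 -> H2
  del 192.245.0.0/16 (clear depth 16)
  del 0.0.0.0/0 (clear depth 0)
  + 192.245.0.0/16 (H3) depth=16
  lookup 192.245.0.125: bits 1100000011110101 walk d0:-→d1:-→d2:-→d3:-→d4:-→d5:-→d6:-→d7:-→d8:-→d9:-→d10:-→d11:-→d12:-→d13:-→d14:-→d15:-→d16:H3 -> H3
  lookup 192.245.0.0: bits 1100000011110101 walk d0:-→d1:-→d2:-→d3:-→d4:-→d5:-→d6:-→d7:-→d8:-→d9:-→d10:-→d11:-→d12:-→d13:-→d14:-→d15:-→d16:H3 -> H3
  lookup 192.245.18.81: bits 1100000011110101 walk d0:-→d1:-→d2:-→d3:-→d4:-→d5:-→d6:-→d7:-→d8:-→d9:-→d10:-→d11:-→d12:-→d13:-→d14:-→d15:-→d16:H3 -> H3
  + 192.245.128.0/19 (H5) depth=19
  lookup 192.245.128.0: bits 1100000011110101100 walk d0:-→d1:-→d2:-→d3:-→d4:-→d5:-→d6:-→d7:-→d8:-→d9:-→d10:-→d11:-→d12:-→d13:-→d14:-→d15:-→d16:H3→d17:-→d18:-→d19:H5 -> H5
  + 178.0.0.0/8 (H7) depth=8
  lookup 178.1.164.19: bits 10110010 walk d0:-→d1:-→d2:-→d3:-→d4:-→d5:-→d6:-→d7:-→d8:H7 -> H7
  lookup 178.0.0.0: bits 10110010 walk d0:-→d1:-→d2:-→d3:-→d4:-→d5:-→d6:-→d7:-→d8:H7 -> H7
  + 37.114.122.0/24 (H0) depth=24
  + 178.176.0.0/12 (H7) depth=12
  + 178.182.144.0/20 (H2) depth=20
  + 192.0.0.0/5 (H3) depth=5
  lookup 178.176.113.193: bits 1011001010110 walk d0:-→d1:-→d2:-→d3:-→d4:-→d5:-→d6:-→d7:-→d8:H7→d9:-→d10:-→d11:-→d12:H7→d13:- -> H7
  + 192.240.0.0/12 (H0) depth=12
  + 37.0.0.0/8 (H5) depth=8
  lookup 37.114.122.101: bits 001001010111001001111010 walk d0:-→d1:-→d2:-→d3:-→d4:-→d5:-→d6:-→d7:-→d8:H5→d9:-→d10:-→d11:-→d12:-→d13:-→d14:-→d15:-→d16:-→d17:-→d18:-→d19:-→d20:-→d21:-→d22:-→d23:-→d24:H0 -> H0
  lookup 192.245.36.161: bits 1100000011110101 walk d0:-→d1:-→d2:-→d3:-→d4:-→d5:H3→d6:-→d7:-→d8:-→d9:-→d10:-→d11:-→d12:H0→d13:-→d14:-→d15:-→d16:H3 -> H3
  + 192.245.152.0/21 (H2) depth=21
  + 192.240.0.0/12 (H2) depth=12
  + 0.0.0.0/0 (H3) depth=0
  lookup 181.75.220.103: bits 10110 walk d0:H3→d1:-→d2:-→d3:-→d4:-→d5:- -> H3
  del 37.114.122.0/24 (clear depth 24)

== LOOKUPS ==
["H2","H2","H3","H3","H3","H5","H7","H7","H7","H0","H3","H3"]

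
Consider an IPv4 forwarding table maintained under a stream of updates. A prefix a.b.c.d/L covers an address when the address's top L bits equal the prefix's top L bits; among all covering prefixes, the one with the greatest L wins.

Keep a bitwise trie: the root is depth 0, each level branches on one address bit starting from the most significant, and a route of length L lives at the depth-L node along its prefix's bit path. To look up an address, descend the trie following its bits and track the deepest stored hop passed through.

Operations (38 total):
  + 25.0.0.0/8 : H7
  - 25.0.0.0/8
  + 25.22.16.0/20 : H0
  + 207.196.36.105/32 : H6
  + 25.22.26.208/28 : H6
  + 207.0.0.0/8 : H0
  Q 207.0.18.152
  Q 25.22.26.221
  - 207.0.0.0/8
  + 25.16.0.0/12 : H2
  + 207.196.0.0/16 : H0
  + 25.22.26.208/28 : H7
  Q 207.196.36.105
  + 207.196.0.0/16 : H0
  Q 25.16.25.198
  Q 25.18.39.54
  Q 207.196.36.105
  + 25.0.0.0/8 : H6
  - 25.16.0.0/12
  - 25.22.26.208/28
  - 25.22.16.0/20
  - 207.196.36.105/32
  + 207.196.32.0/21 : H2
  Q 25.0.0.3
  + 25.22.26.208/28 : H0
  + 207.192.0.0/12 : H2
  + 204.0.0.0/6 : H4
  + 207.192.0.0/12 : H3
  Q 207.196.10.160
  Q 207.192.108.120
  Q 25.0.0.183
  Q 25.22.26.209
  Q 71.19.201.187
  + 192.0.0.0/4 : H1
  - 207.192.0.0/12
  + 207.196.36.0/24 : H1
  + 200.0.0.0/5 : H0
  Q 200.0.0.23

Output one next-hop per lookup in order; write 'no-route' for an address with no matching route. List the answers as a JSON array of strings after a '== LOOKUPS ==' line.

Apply in order:
  add 25.0.0.0/8 -> H7 at depth 8
  - 25.0.0.0/8 clear@8
  add 25.22.16.0/20 -> H0 at depth 20
  add 207.196.36.105/32 -> H6 at depth 32
  add 25.22.26.208/28 -> H6 at depth 28
  add 207.0.0.0/8 -> H0 at depth 8
  lookup 207.0.18.152: bits 11001111 walk d0:-→d1:-→d2:-→d3:-→d4:-→d5:-→d6:-→d7:-→d8:H0 -> H0
  lookup 25.22.26.221: bits 0001100100010110000110101101 walk d0:-→d1:-→d2:-→d3:-→d4:-→d5:-→d6:-→d7:-→d8:-→d9:-→d10:-→d11:-→d12:-→d13:-→d14:-→d15:-→d16:-→d17:-→d18:-→d19:-→d20:H0→d21:-→d22:-→d23:-→d24:-→d25:-→d26:-→d27:-→d28:H6 -> H6
  - 207.0.0.0/8 clear@8
  add 25.16.0.0/12 -> H2 at depth 12
  add 207.196.0.0/16 -> H0 at depth 16
  add 25.22.26.208/28 -> H7 at depth 28
  lookup 207.196.36.105: bits 11001111110001000010010001101001 walk d0:-→d1:-→d2:-→d3:-→d4:-→d5:-→d6:-→d7:-→d8:-→d9:-→d10:-→d11:-→d12:-→d13:-→d14:-→d15:-→d16:H0→d17:-→d18:-→d19:-→d20:-→d21:-→d22:-→d23:-→d24:-→d25:-→d26:-→d27:-→d28:-→d29:-→d30:-→d31:-→d32:H6 -> H6
  add 207.196.0.0/16 -> H0 at depth 16
  lookup 25.16.25.198: bits 0001100100010 walk d0:-→d1:-→d2:-→d3:-→d4:-→d5:-→d6:-→d7:-→d8:-→d9:-→d10:-→d11:-→d12:H2→d13:- -> H2
  lookup 25.18.39.54: bits 0001100100010 walk d0:-→d1:-→d2:-→d3:-→d4:-→d5:-→d6:-→d7:-→d8:-→d9:-→d10:-→d11:-→d12:H2→d13:- -> H2
  lookup 207.196.36.105: bits 11001111110001000010010001101001 walk d0:-→d1:-→d2:-→d3:-→d4:-→d5:-→d6:-→d7:-→d8:-→d9:-→d10:-→d11:-→d12:-→d13:-→d14:-→d15:-→d16:H0→d17:-→d18:-→d19:-→d20:-→d21:-→d22:-→d23:-→d24:-→d25:-→d26:-→d27:-→d28:-→d29:-→d30:-→d31:-→d32:H6 -> H6
  add 25.0.0.0/8 -> H6 at depth 8
  - 25.16.0.0/12 clear@12
  - 25.22.26.208/28 clear@28
  - 25.22.16.0/20 clear@20
  - 207.196.36.105/32 clear@32
  add 207.196.32.0/21 -> H2 at depth 21
  lookup 25.0.0.3: bits 00011001000 walk d0:-→d1:-→d2:-→d3:-→d4:-→d5:-→d6:-→d7:-→d8:H6→d9:-→d10:-→d11:- -> H6
  add 25.22.26.208/28 -> H0 at depth 28
  add 207.192.0.0/12 -> H2 at depth 12
  add 204.0.0.0/6 -> H4 at depth 6
  add 207.192.0.0/12 -> H3 at depth 12
  lookup 207.196.10.160: bits 110011111100010000 walk d0:-→d1:-→d2:-→d3:-→d4:-→d5:-→d6:H4→d7:-→d8:-→d9:-→d10:-→d11:-→d12:H3→d13:-→d14:-→d15:-→d16:H0→d17:-→d18:- -> H0
  lookup 207.192.108.120: bits 1100111111000 walk d0:-→d1:-→d2:-→d3:-→d4:-→d5:-→d6:H4→d7:-→d8:-→d9:-→d10:-→d11:-→d12:H3→d13:- -> H3
  lookup 25.0.0.183: bits 00011001000 walk d0:-→d1:-→d2:-→d3:-→d4:-→d5:-→d6:-→d7:-→d8:H6→d9:-→d10:-→d11:- -> H6
  lookup 25.22.26.209: bits 0001100100010110000110101101 walk d0:-→d1:-→d2:-→d3:-→d4:-→d5:-→d6:-→d7:-→d8:H6→d9:-→d10:-→d11:-→d12:-→d13:-→d14:-→d15:-→d16:-→d17:-→d18:-→d19:-→d20:-→d21:-→d22:-→d23:-→d24:-→d25:-→d26:-→d27:-→d28:H0 -> H0
  lookup 71.19.201.187: bits 0 walk d0:-→d1:- -> no-route
  add 192.0.0.0/4 -> H1 at depth 4
  - 207.192.0.0/12 clear@12
  add 207.196.36.0/24 -> H1 at depth 24
  add 200.0.0.0/5 -> H0 at depth 5
  lookup 200.0.0.23: bits 11001 walk d0:-→d1:-→d2:-→d3:-→d4:H1→d5:H0 -> H0

== LOOKUPS ==
["H0","H6","H6","H2","H2","H6","H6","H0","H3","H6","H0","no-route","H0"]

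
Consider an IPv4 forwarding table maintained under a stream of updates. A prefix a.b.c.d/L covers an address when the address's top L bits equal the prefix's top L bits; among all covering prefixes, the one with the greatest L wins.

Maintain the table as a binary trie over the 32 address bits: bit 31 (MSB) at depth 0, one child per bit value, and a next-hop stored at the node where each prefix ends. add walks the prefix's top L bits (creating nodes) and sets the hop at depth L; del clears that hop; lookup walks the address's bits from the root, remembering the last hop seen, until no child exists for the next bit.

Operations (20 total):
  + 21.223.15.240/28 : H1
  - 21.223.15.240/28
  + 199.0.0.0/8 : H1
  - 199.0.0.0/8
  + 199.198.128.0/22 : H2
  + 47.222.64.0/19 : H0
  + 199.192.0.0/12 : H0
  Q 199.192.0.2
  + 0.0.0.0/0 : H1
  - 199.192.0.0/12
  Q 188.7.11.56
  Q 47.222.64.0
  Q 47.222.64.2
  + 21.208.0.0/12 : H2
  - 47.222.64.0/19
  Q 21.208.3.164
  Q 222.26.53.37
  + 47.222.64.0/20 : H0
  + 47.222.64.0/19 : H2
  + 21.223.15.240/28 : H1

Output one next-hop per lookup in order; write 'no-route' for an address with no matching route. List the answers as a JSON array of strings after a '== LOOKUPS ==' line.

Apply in order:
  + 21.223.15.240/28 (H1) depth=28
  del 21.223.15.240/28 (clear depth 28)
  + 199.0.0.0/8 (H1) depth=8
  del 199.0.0.0/8 (clear depth 8)
  + 199.198.128.0/22 (H2) depth=22
  + 47.222.64.0/19 (H0) depth=19
  + 199.192.0.0/12 (H0) depth=12
  ? 199.192.0.2  path d0:-→d1:-→d2:-→d3:-→d4:-→d5:-→d6:-→d7:-→d8:-→d9:-→d10:-→d11:-→d12:H0→d13:-  best=H0
  + 0.0.0.0/0 (H1) depth=0
  del 199.192.0.0/12 (clear depth 12)
  ? 188.7.11.56  path d0:H1→d1:-  best=H1
  ? 47.222.64.0  path d0:H1→d1:-→d2:-→d3:-→d4:-→d5:-→d6:-→d7:-→d8:-→d9:-→d10:-→d11:-→d12:-→d13:-→d14:-→d15:-→d16:-→d17:-→d18:-→d19:H0  best=H0
  ? 47.222.64.2  path d0:H1→d1:-→d2:-→d3:-→d4:-→d5:-→d6:-→d7:-→d8:-→d9:-→d10:-→d11:-→d12:-→d13:-→d14:-→d15:-→d16:-→d17:-→d18:-→d19:H0  best=H0
  + 21.208.0.0/12 (H2) depth=12
  del 47.222.64.0/19 (clear depth 19)
  ? 21.208.3.164  path d0:H1→d1:-→d2:-→d3:-→d4:-→d5:-→d6:-→d7:-→d8:-→d9:-→d10:-→d11:-→d12:H2  best=H2
  ? 222.26.53.37  path d0:H1→d1:-→d2:-→d3:-  best=H1
  + 47.222.64.0/20 (H0) depth=20
  + 47.222.64.0/19 (H2) depth=19
  + 21.223.15.240/28 (H1) depth=28

== LOOKUPS ==
["H0","H1","H0","H0","H2","H1"]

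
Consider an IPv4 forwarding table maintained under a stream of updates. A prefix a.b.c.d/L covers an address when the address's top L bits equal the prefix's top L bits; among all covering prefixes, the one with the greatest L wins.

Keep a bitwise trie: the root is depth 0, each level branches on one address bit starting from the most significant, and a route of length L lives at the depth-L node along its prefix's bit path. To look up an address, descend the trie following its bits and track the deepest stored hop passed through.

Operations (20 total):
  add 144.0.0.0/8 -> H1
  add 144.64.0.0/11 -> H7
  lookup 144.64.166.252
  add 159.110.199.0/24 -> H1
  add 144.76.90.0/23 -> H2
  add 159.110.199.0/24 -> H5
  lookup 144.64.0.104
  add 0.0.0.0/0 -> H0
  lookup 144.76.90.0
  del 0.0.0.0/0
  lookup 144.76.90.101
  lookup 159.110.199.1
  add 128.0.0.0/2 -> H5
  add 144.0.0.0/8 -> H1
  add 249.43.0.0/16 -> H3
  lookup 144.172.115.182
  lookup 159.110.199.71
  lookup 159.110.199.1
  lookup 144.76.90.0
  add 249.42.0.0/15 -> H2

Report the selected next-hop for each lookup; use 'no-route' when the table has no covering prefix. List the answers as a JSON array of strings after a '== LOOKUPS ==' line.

Apply in order:
  add 144.0.0.0/8 -> H1 at depth 8
  add 144.64.0.0/11 -> H7 at depth 11
  ? 144.64.166.252  path d0:-→d1:-→d2:-→d3:-→d4:-→d5:-→d6:-→d7:-→d8:H1→d9:-→d10:-→d11:H7  best=H7
  add 159.110.199.0/24 -> H1 at depth 24
  add 144.76.90.0/23 -> H2 at depth 23
  add 159.110.199.0/24 -> H5 at depth 24
  ? 144.64.0.104  path d0:-→d1:-→d2:-→d3:-→d4:-→d5:-→d6:-→d7:-→d8:H1→d9:-→d10:-→d11:H7→d12:-  best=H7
  add 0.0.0.0/0 -> H0 at depth 0
  ? 144.76.90.0  path d0:H0→d1:-→d2:-→d3:-→d4:-→d5:-→d6:-→d7:-→d8:H1→d9:-→d10:-→d11:H7→d12:-→d13:-→d14:-→d15:-→d16:-→d17:-→d18:-→d19:-→d20:-→d21:-→d22:-→d23:H2  best=H2
  del 0.0.0.0/0 (clear depth 0)
  ? 144.76.90.101  path d0:-→d1:-→d2:-→d3:-→d4:-→d5:-→d6:-→d7:-→d8:H1→d9:-→d10:-→d11:H7→d12:-→d13:-→d14:-→d15:-→d16:-→d17:-→d18:-→d19:-→d20:-→d21:-→d22:-→d23:H2  best=H2
  ? 159.110.199.1  path d0:-→d1:-→d2:-→d3:-→d4:-→d5:-→d6:-→d7:-→d8:-→d9:-→d10:-→d11:-→d12:-→d13:-→d14:-→d15:-→d16:-→d17:-→d18:-→d19:-→d20:-→d21:-→d22:-→d23:-→d24:H5  best=H5
  add 128.0.0.0/2 -> H5 at depth 2
  add 144.0.0.0/8 -> H1 at depth 8
  add 249.43.0.0/16 -> H3 at depth 16
  ? 144.172.115.182  path d0:-→d1:-→d2:H5→d3:-→d4:-→d5:-→d6:-→d7:-→d8:H1  best=H1
  ? 159.110.199.71  path d0:-→d1:-→d2:H5→d3:-→d4:-→d5:-→d6:-→d7:-→d8:-→d9:-→d10:-→d11:-→d12:-→d13:-→d14:-→d15:-→d16:-→d17:-→d18:-→d19:-→d20:-→d21:-→d22:-→d23:-→d24:H5  best=H5
  ? 159.110.199.1  path d0:-→d1:-→d2:H5→d3:-→d4:-→d5:-→d6:-→d7:-→d8:-→d9:-→d10:-→d11:-→d12:-→d13:-→d14:-→d15:-→d16:-→d17:-→d18:-→d19:-→d20:-→d21:-→d22:-→d23:-→d24:H5  best=H5
  ? 144.76.90.0  path d0:-→d1:-→d2:H5→d3:-→d4:-→d5:-→d6:-→d7:-→d8:H1→d9:-→d10:-→d11:H7→d12:-→d13:-→d14:-→d15:-→d16:-→d17:-→d18:-→d19:-→d20:-→d21:-→d22:-→d23:H2  best=H2
  add 249.42.0.0/15 -> H2 at depth 15

== LOOKUPS ==
["H7","H7","H2","H2","H5","H1","H5","H5","H2"]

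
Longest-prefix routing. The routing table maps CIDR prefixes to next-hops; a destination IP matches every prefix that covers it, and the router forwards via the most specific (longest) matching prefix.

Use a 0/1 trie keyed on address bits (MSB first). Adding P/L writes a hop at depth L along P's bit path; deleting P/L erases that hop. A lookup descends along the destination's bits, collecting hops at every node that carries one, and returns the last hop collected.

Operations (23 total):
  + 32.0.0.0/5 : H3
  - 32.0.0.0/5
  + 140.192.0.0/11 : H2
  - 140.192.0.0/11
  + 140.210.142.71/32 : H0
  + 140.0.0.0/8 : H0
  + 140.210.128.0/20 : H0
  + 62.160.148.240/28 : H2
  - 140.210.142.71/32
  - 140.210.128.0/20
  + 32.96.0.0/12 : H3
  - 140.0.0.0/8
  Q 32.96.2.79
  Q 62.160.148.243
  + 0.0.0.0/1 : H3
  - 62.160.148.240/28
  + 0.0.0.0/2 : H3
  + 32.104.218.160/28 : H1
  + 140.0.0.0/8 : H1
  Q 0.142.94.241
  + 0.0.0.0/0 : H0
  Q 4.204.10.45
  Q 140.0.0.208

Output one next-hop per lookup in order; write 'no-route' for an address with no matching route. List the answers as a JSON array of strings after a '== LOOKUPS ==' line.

Apply in order:
  + 32.0.0.0/5 (H3) depth=5
  - 32.0.0.0/5 clear@5
  + 140.192.0.0/11 (H2) depth=11
  - 140.192.0.0/11 clear@11
  + 140.210.142.71/32 (H0) depth=32
  + 140.0.0.0/8 (H0) depth=8
  + 140.210.128.0/20 (H0) depth=20
  + 62.160.148.240/28 (H2) depth=28
  - 140.210.142.71/32 clear@32
  - 140.210.128.0/20 clear@20
  + 32.96.0.0/12 (H3) depth=12
  - 140.0.0.0/8 clear@8
  lookup 32.96.2.79: bits 001000000110 walk d0:-→d1:-→d2:-→d3:-→d4:-→d5:-→d6:-→d7:-→d8:-→d9:-→d10:-→d11:-→d12:H3 -> H3
  lookup 62.160.148.243: bits 0011111010100000100101001111 walk d0:-→d1:-→d2:-→d3:-→d4:-→d5:-→d6:-→d7:-→d8:-→d9:-→d10:-→d11:-→d12:-→d13:-→d14:-→d15:-→d16:-→d17:-→d18:-→d19:-→d20:-→d21:-→d22:-→d23:-→d24:-→d25:-→d26:-→d27:-→d28:H2 -> H2
  + 0.0.0.0/1 (H3) depth=1
  - 62.160.148.240/28 clear@28
  + 0.0.0.0/2 (H3) depth=2
  + 32.104.218.160/28 (H1) depth=28
  + 140.0.0.0/8 (H1) depth=8
  lookup 0.142.94.241: bits 00 walk d0:-→d1:H3→d2:H3 -> H3
  + 0.0.0.0/0 (H0) depth=0
  lookup 4.204.10.45: bits 00 walk d0:H0→d1:H3→d2:H3 -> H3
  lookup 140.0.0.208: bits 10001100 walk d0:H0→d1:-→d2:-→d3:-→d4:-→d5:-→d6:-→d7:-→d8:H1 -> H1

== LOOKUPS ==
["H3","H2","H3","H3","H1"]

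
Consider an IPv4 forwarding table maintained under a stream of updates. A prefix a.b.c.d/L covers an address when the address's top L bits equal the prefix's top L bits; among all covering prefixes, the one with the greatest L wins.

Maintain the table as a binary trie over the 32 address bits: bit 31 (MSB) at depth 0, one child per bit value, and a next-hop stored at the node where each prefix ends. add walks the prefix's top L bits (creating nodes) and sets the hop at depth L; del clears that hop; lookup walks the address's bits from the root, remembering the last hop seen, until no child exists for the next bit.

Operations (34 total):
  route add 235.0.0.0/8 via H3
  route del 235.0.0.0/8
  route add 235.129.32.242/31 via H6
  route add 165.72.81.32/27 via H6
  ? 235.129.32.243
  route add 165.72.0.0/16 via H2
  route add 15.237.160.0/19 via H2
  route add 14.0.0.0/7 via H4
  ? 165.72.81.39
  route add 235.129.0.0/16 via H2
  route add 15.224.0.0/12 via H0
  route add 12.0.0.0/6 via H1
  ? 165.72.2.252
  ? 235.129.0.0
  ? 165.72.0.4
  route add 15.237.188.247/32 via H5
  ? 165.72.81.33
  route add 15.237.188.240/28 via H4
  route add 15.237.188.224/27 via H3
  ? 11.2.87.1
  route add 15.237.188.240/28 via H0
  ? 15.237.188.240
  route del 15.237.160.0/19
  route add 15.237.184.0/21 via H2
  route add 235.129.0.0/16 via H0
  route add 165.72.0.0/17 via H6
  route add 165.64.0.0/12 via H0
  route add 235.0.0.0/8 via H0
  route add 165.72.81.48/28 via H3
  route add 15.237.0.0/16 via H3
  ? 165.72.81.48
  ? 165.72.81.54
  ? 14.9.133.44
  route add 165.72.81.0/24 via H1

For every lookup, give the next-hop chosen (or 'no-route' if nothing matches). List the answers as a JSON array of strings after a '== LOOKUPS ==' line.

Trace:
  + 235.0.0.0/8 (H3) depth=8
  - 235.0.0.0/8 clear@8
  + 235.129.32.242/31 (H6) depth=31
  + 165.72.81.32/27 (H6) depth=27
  lookup 235.129.32.243: bits 1110101110000001001000001111001 walk d0:-→d1:-→d2:-→d3:-→d4:-→d5:-→d6:-→d7:-→d8:-→d9:-→d10:-→d11:-→d12:-→d13:-→d14:-→d15:-→d16:-→d17:-→d18:-→d19:-→d20:-→d21:-→d22:-→d23:-→d24:-→d25:-→d26:-→d27:-→d28:-→d29:-→d30:-→d31:H6 -> H6
  + 165.72.0.0/16 (H2) depth=16
  + 15.237.160.0/19 (H2) depth=19
  + 14.0.0.0/7 (H4) depth=7
  lookup 165.72.81.39: bits 101001010100100001010001001 walk d0:-→d1:-→d2:-→d3:-→d4:-→d5:-→d6:-→d7:-→d8:-→d9:-→d10:-→d11:-→d12:-→d13:-→d14:-→d15:-→d16:H2→d17:-→d18:-→d19:-→d20:-→d21:-→d22:-→d23:-→d24:-→d25:-→d26:-→d27:H6 -> H6
  + 235.129.0.0/16 (H2) depth=16
  + 15.224.0.0/12 (H0) depth=12
  + 12.0.0.0/6 (H1) depth=6
  lookup 165.72.2.252: bits 10100101010010000 walk d0:-→d1:-→d2:-→d3:-→d4:-→d5:-→d6:-→d7:-→d8:-→d9:-→d10:-→d11:-→d12:-→d13:-→d14:-→d15:-→d16:H2→d17:- -> H2
  lookup 235.129.0.0: bits 111010111000000100 walk d0:-→d1:-→d2:-→d3:-→d4:-→d5:-→d6:-→d7:-→d8:-→d9:-→d10:-→d11:-→d12:-→d13:-→d14:-→d15:-→d16:H2→d17:-→d18:- -> H2
  lookup 165.72.0.4: bits 10100101010010000 walk d0:-→d1:-→d2:-→d3:-→d4:-→d5:-→d6:-→d7:-→d8:-→d9:-→d10:-→d11:-→d12:-→d13:-→d14:-→d15:-→d16:H2→d17:- -> H2
  + 15.237.188.247/32 (H5) depth=32
  lookup 165.72.81.33: bits 101001010100100001010001001 walk d0:-→d1:-→d2:-→d3:-→d4:-→d5:-→d6:-→d7:-→d8:-→d9:-→d10:-→d11:-→d12:-→d13:-→d14:-→d15:-→d16:H2→d17:-→d18:-→d19:-→d20:-→d21:-→d22:-→d23:-→d24:-→d25:-→d26:-→d27:H6 -> H6
  + 15.237.188.240/28 (H4) depth=28
  + 15.237.188.224/27 (H3) depth=27
  lookup 11.2.87.1: bits 00001 walk d0:-→d1:-→d2:-→d3:-→d4:-→d5:- -> no-route
  + 15.237.188.240/28 (H0) depth=28
  lookup 15.237.188.240: bits 00001111111011011011110011110 walk d0:-→d1:-→d2:-→d3:-→d4:-→d5:-→d6:H1→d7:H4→d8:-→d9:-→d10:-→d11:-→d12:H0→d13:-→d14:-→d15:-→d16:-→d17:-→d18:-→d19:H2→d20:-→d21:-→d22:-→d23:-→d24:-→d25:-→d26:-→d27:H3→d28:H0→d29:- -> H0
  - 15.237.160.0/19 clear@19
  + 15.237.184.0/21 (H2) depth=21
  + 235.129.0.0/16 (H0) depth=16
  + 165.72.0.0/17 (H6) depth=17
  + 165.64.0.0/12 (H0) depth=12
  + 235.0.0.0/8 (H0) depth=8
  + 165.72.81.48/28 (H3) depth=28
  + 15.237.0.0/16 (H3) depth=16
  lookup 165.72.81.48: bits 1010010101001000010100010011 walk d0:-→d1:-→d2:-→d3:-→d4:-→d5:-→d6:-→d7:-→d8:-→d9:-→d10:-→d11:-→d12:H0→d13:-→d14:-→d15:-→d16:H2→d17:H6→d18:-→d19:-→d20:-→d21:-→d22:-→d23:-→d24:-→d25:-→d26:-→d27:H6→d28:H3 -> H3
  lookup 165.72.81.54: bits 1010010101001000010100010011 walk d0:-→d1:-→d2:-→d3:-→d4:-→d5:-→d6:-→d7:-→d8:-→d9:-→d10:-→d11:-→d12:H0→d13:-→d14:-→d15:-→d16:H2→d17:H6→d18:-→d19:-→d20:-→d21:-→d22:-→d23:-→d24:-→d25:-→d26:-→d27:H6→d28:H3 -> H3
  lookup 14.9.133.44: bits 0000111 walk d0:-→d1:-→d2:-→d3:-→d4:-→d5:-→d6:H1→d7:H4 -> H4
  + 165.72.81.0/24 (H1) depth=24

== LOOKUPS ==
["H6","H6","H2","H2","H2","H6","no-route","H0","H3","H3","H4"]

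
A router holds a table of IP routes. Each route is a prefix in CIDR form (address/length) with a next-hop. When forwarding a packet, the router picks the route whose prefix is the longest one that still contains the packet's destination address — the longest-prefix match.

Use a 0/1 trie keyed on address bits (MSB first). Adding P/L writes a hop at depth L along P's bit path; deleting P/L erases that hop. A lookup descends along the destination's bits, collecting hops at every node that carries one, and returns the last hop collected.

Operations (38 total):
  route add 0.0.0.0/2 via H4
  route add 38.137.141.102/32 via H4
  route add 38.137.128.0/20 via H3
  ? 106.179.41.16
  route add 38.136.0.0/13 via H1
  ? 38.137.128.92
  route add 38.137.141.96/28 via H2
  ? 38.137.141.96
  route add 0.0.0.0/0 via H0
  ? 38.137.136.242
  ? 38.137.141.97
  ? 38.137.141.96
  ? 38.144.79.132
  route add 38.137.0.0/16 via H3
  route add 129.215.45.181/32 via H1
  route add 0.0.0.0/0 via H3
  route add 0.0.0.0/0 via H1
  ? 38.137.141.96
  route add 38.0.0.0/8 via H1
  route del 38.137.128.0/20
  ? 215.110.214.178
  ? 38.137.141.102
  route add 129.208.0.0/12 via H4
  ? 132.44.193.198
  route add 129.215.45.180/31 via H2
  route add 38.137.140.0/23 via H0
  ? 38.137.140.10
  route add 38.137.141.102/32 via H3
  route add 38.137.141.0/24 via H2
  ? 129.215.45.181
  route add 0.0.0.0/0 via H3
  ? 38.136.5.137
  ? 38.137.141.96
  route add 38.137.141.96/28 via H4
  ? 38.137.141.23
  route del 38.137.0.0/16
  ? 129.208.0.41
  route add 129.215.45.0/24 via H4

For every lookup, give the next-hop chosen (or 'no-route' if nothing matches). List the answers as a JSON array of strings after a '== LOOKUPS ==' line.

Trace:
  add 0.0.0.0/2 -> H4 at depth 2
  add 38.137.141.102/32 -> H4 at depth 32
  add 38.137.128.0/20 -> H3 at depth 20
  lookup 106.179.41.16: bits 0 walk d0:-→d1:- -> no-route
  add 38.136.0.0/13 -> H1 at depth 13
  lookup 38.137.128.92: bits 00100110100010011000 walk d0:-→d1:-→d2:H4→d3:-→d4:-→d5:-→d6:-→d7:-→d8:-→d9:-→d10:-→d11:-→d12:-→d13:H1→d14:-→d15:-→d16:-→d17:-→d18:-→d19:-→d20:H3 -> H3
  add 38.137.141.96/28 -> H2 at depth 28
  lookup 38.137.141.96: bits 00100110100010011000110101100 walk d0:-→d1:-→d2:H4→d3:-→d4:-→d5:-→d6:-→d7:-→d8:-→d9:-→d10:-→d11:-→d12:-→d13:H1→d14:-→d15:-→d16:-→d17:-→d18:-→d19:-→d20:H3→d21:-→d22:-→d23:-→d24:-→d25:-→d26:-→d27:-→d28:H2→d29:- -> H2
  add 0.0.0.0/0 -> H0 at depth 0
  lookup 38.137.136.242: bits 001001101000100110001 walk d0:H0→d1:-→d2:H4→d3:-→d4:-→d5:-→d6:-→d7:-→d8:-→d9:-→d10:-→d11:-→d12:-→d13:H1→d14:-→d15:-→d16:-→d17:-→d18:-→d19:-→d20:H3→d21:- -> H3
  lookup 38.137.141.97: bits 00100110100010011000110101100 walk d0:H0→d1:-→d2:H4→d3:-→d4:-→d5:-→d6:-→d7:-→d8:-→d9:-→d10:-→d11:-→d12:-→d13:H1→d14:-→d15:-→d16:-→d17:-→d18:-→d19:-→d20:H3→d21:-→d22:-→d23:-→d24:-→d25:-→d26:-→d27:-→d28:H2→d29:- -> H2
  lookup 38.137.141.96: bits 00100110100010011000110101100 walk d0:H0→d1:-→d2:H4→d3:-→d4:-→d5:-→d6:-→d7:-→d8:-→d9:-→d10:-→d11:-→d12:-→d13:H1→d14:-→d15:-→d16:-→d17:-→d18:-→d19:-→d20:H3→d21:-→d22:-→d23:-→d24:-→d25:-→d26:-→d27:-→d28:H2→d29:- -> H2
  lookup 38.144.79.132: bits 00100110100 walk d0:H0→d1:-→d2:H4→d3:-→d4:-→d5:-→d6:-→d7:-→d8:-→d9:-→d10:-→d11:- -> H4
  add 38.137.0.0/16 -> H3 at depth 16
  add 129.215.45.181/32 -> H1 at depth 32
  add 0.0.0.0/0 -> H3 at depth 0
  add 0.0.0.0/0 -> H1 at depth 0
  lookup 38.137.141.96: bits 00100110100010011000110101100 walk d0:H1→d1:-→d2:H4→d3:-→d4:-→d5:-→d6:-→d7:-→d8:-→d9:-→d10:-→d11:-→d12:-→d13:H1→d14:-→d15:-→d16:H3→d17:-→d18:-→d19:-→d20:H3→d21:-→d22:-→d23:-→d24:-→d25:-→d26:-→d27:-→d28:H2→d29:- -> H2
  add 38.0.0.0/8 -> H1 at depth 8
  - 38.137.128.0/20 clear@20
  lookup 215.110.214.178: bits 1 walk d0:H1→d1:- -> H1
  lookup 38.137.141.102: bits 00100110100010011000110101100110 walk d0:H1→d1:-→d2:H4→d3:-→d4:-→d5:-→d6:-→d7:-→d8:H1→d9:-→d10:-→d11:-→d12:-→d13:H1→d14:-→d15:-→d16:H3→d17:-→d18:-→d19:-→d20:-→d21:-→d22:-→d23:-→d24:-→d25:-→d26:-→d27:-→d28:H2→d29:-→d30:-→d31:-→d32:H4 -> H4
  add 129.208.0.0/12 -> H4 at depth 12
  lookup 132.44.193.198: bits 10000 walk d0:H1→d1:-→d2:-→d3:-→d4:-→d5:- -> H1
  add 129.215.45.180/31 -> H2 at depth 31
  add 38.137.140.0/23 -> H0 at depth 23
  lookup 38.137.140.10: bits 00100110100010011000110 walk d0:H1→d1:-→d2:H4→d3:-→d4:-→d5:-→d6:-→d7:-→d8:H1→d9:-→d10:-→d11:-→d12:-→d13:H1→d14:-→d15:-→d16:H3→d17:-→d18:-→d19:-→d20:-→d21:-→d22:-→d23:H0 -> H0
  add 38.137.141.102/32 -> H3 at depth 32
  add 38.137.141.0/24 -> H2 at depth 24
  lookup 129.215.45.181: bits 10000001110101110010110110110101 walk d0:H1→d1:-→d2:-→d3:-→d4:-→d5:-→d6:-→d7:-→d8:-→d9:-→d10:-→d11:-→d12:H4→d13:-→d14:-→d15:-→d16:-→d17:-→d18:-→d19:-→d20:-→d21:-→d22:-→d23:-→d24:-→d25:-→d26:-→d27:-→d28:-→d29:-→d30:-→d31:H2→d32:H1 -> H1
  add 0.0.0.0/0 -> H3 at depth 0
  lookup 38.136.5.137: bits 001001101000100 walk d0:H3→d1:-→d2:H4→d3:-→d4:-→d5:-→d6:-→d7:-→d8:H1→d9:-→d10:-→d11:-→d12:-→d13:H1→d14:-→d15:- -> H1
  lookup 38.137.141.96: bits 00100110100010011000110101100 walk d0:H3→d1:-→d2:H4→d3:-→d4:-→d5:-→d6:-→d7:-→d8:H1→d9:-→d10:-→d11:-→d12:-→d13:H1→d14:-→d15:-→d16:H3→d17:-→d18:-→d19:-→d20:-→d21:-→d22:-→d23:H0→d24:H2→d25:-→d26:-→d27:-→d28:H2→d29:- -> H2
  add 38.137.141.96/28 -> H4 at depth 28
  lookup 38.137.141.23: bits 0010011010001001100011010 walk d0:H3→d1:-→d2:H4→d3:-→d4:-→d5:-→d6:-→d7:-→d8:H1→d9:-→d10:-→d11:-→d12:-→d13:H1→d14:-→d15:-→d16:H3→d17:-→d18:-→d19:-→d20:-→d21:-→d22:-→d23:H0→d24:H2→d25:- -> H2
  - 38.137.0.0/16 clear@16
  lookup 129.208.0.41: bits 1000000111010 walk d0:H3→d1:-→d2:-→d3:-→d4:-→d5:-→d6:-→d7:-→d8:-→d9:-→d10:-→d11:-→d12:H4→d13:- -> H4
  add 129.215.45.0/24 -> H4 at depth 24

== LOOKUPS ==
["no-route","H3","H2","H3","H2","H2","H4","H2","H1","H4","H1","H0","H1","H1","H2","H2","H4"]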